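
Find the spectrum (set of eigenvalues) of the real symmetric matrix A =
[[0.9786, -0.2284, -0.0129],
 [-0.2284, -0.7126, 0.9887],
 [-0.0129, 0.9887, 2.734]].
sigma(A) ≈ {-1, 1, 3}

A is real symmetric, so its spectrum consists of real eigenvalues. Expanding the characteristic polynomial of the displayed matrix gives
  det(λ I - A) = p(λ) = λ^3 + (-3)λ^2 + (-1)λ + (3).
Solving p(λ) = 0 yields eigenvalues ≈ -1, 1, 3. (A is shown rounded to 4 decimals, so these recover the underlying integer eigenvalues to within that precision.)
Verification: the trace of A = 3 equals the sum of eigenvalues 3, and det(A) ≈ -2.9998 matches the eigenvalue product -3.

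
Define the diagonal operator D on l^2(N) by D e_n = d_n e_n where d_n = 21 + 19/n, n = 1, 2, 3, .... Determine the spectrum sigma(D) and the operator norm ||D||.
sigma(D) = {21 + 19/n : n ≥ 1} ∪ {21}; ||D|| = 40

A bounded diagonal operator on l^2 with diagonal entries d_n has spectrum equal to the closure of {d_n : n ≥ 1}: every d_n is an eigenvalue (with eigenvector e_n), so {d_n} ⊂ sigma(D); the spectrum is closed, so its closure is too; and for lambda not in the closure, (D - lambda I) has bounded inverse (the diagonal entries 1/(d_n - lambda) are bounded). For our sequence d_n = 21 + 19/n, n = 1, 2, 3, ...:
  - {d_n} = {21 + 19/n : n ≥ 1}; the only limit point is 21
  - closure = {21 + 19/n : n ≥ 1} ∪ {21}
For the norm: a diagonal operator has ||D|| = sup_n |d_n|. Here d_n = 21 + 19/n is positive and decreasing, so sup_n |d_n| = d_1 = 21 + 19 = 40. So ||D|| = 40.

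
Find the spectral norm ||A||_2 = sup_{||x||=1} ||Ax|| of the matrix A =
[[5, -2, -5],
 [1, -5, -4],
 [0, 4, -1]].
||A||_2 ≈ 9.2665 (= sqrt(largest eigenvalue of A^T A))

||A||_2 = sigma_max(A) = sqrt(lambda_max(A^T A)). Form the symmetric matrix M = A^T A =
[[26, -15, -29],
 [-15, 45, 26],
 [-29, 26, 42]].
Its characteristic polynomial (trace, sum of principal 2x2 minors, determinant of M give the coefficients) is
  p(λ) = det(λ I - M) = λ^3 - 113λ^2 + 2410λ - 6889.
No integer candidate from the rational root theorem (±divisors of 6889) is a root, so the roots are irrational. The cubic discriminant is Δ = 10901165161 > 0, so there are three distinct real roots. p(3) = -649 and p(4) = 1007 have opposite signs, so a root lies in (3, 4); Newton's method refines it to λ ≈ 3.3773. p(23) = 931 and p(24) = -313 have opposite signs, so a root lies in (23, 24); Newton's method refines it to λ ≈ 23.7547. p(85) = -4339 and p(86) = 679 have opposite signs, so a root lies in (85, 86); Newton's method refines it to λ ≈ 85.868. Check (Vieta): the three roots sum to 113, matching tr M = 113.
So the eigenvalues of A^T A are ≈ 3.3773, 23.7547, 85.868 (all ≥ 0, as they must be for A^T A). The largest is λ_max ≈ 85.868, hence ||A||_2 = sqrt(λ_max) ≈ 9.2665.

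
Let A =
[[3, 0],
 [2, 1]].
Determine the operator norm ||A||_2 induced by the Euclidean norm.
||A||_2 = sqrt((14 + sqrt(160))/2) ≈ 3.6503 (= sqrt(largest eigenvalue of A^T A))

||A||_2 = sigma_max(A) = sqrt(lambda_max(A^T A)). Form the symmetric matrix M = A^T A =
[[13, 2],
 [2, 1]].
Its characteristic polynomial (trace, determinant of M give the coefficients) is
  p(λ) = det(λ I - M) = λ^2 - 14λ + 9.
For λ^2 - 14λ + 9 the discriminant is 160. It is nonnegative but not a perfect square, so the roots are real and irrational: λ = (14 ± sqrt(160))/2 ≈ 13.3246, 0.6754.
So the eigenvalues of A^T A are ≈ 0.6754, 13.3246 (all ≥ 0, as they must be for A^T A). The largest is λ_max = (14 + sqrt(160))/2 ≈ 13.3246, hence ||A||_2 = sqrt(λ_max) = sqrt((14 + sqrt(160))/2) ≈ 3.6503.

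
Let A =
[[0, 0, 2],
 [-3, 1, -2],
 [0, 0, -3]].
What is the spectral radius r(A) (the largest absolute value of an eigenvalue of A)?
r(A) = 3

The eigenvalues of A are the roots of its characteristic polynomial. With M = A (coefficients from the trace, the sum of principal 2x2 minors, and det A):
  p(λ) = det(λ I - M) = λ^3 + 2λ^2 - 3λ.
The constant term is 0, so λ = 0 is a root. Dividing out λ leaves p(λ) = λ(λ^2 + 2λ - 3). For λ^2 + 2λ - 3 the discriminant is 16. It is a perfect square (4^2), so the roots are rational: λ = (-2 ± 4)/2 = 1, -3.
Thus the eigenvalues (to 4 decimals) are 1 (modulus 1); -3 (modulus 3); 0 (modulus 0). The spectral radius is the largest modulus: r(A) = 3. (Cross-check: r(A) ≤ ||A||_2 ≈ 4.5528; equality holds whenever A is normal, though it can also hold for some non-normal A.)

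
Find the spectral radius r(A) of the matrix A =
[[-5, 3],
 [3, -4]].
r(A) = (9 + sqrt(37))/2 ≈ 7.5414

The eigenvalues of A are the roots of its characteristic polynomial. With M = A (coefficients from the trace and determinant):
  p(λ) = det(λ I - M) = λ^2 + 9λ + 11.
For λ^2 + 9λ + 11 the discriminant is 37. It is nonnegative but not a perfect square, so the roots are real and irrational: λ = (-9 ± sqrt(37))/2 ≈ -1.4586, -7.5414.
Thus the eigenvalues (to 4 decimals) are -1.4586 (modulus 1.4586); -7.5414 (modulus 7.5414). The spectral radius is the largest modulus: r(A) = (9 + sqrt(37))/2 ≈ 7.5414. (Cross-check: r(A) ≤ ||A||_2 ≈ 7.5414; equality holds whenever A is normal, though it can also hold for some non-normal A.)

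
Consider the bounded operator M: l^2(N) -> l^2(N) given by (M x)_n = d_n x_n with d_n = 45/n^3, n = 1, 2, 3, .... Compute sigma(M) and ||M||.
sigma(M) = {45/n^3 : n ≥ 1} ∪ {0}; ||M|| = 45

A bounded diagonal operator on l^2 with diagonal entries d_n has spectrum equal to the closure of {d_n : n ≥ 1}: every d_n is an eigenvalue (with eigenvector e_n), so {d_n} ⊂ sigma(M); the spectrum is closed, so its closure is too; and for lambda not in the closure, (M - lambda I) has bounded inverse (the diagonal entries 1/(d_n - lambda) are bounded). For our sequence d_n = 45/n^3, n = 1, 2, 3, ...:
  - {d_n} = {45/n^3 : n ≥ 1}; the only limit point is 0
  - closure = {45/n^3 : n ≥ 1} ∪ {0}
For the norm: a diagonal operator has ||M|| = sup_n |d_n|. Here d_n = 45/n^3 is positive and decreasing, so sup_n |d_n| = d_1 = 45. So ||M|| = 45.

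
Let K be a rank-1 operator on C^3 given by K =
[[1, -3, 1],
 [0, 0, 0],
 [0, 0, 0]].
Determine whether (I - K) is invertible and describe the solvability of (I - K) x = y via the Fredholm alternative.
(I - K) is singular (det(I - K) = 0, i.e. 1 ∈ sigma(K)). (I - K) x = y is solvable iff y ⊥ ker((I - K)^*) = span{(1, -3, 1)}, i.e. iff y_1 - 3y_2 + y_3 = 0. When solvable, the solutions are x = y + c·(1, 0, 0), c arbitrary (ker(I - K) = span{(1, 0, 0)}, dimension 1).

K has rank 1, so it is an outer product K = u v^T: every row of K is a multiple of one row vector. Reading off the entries, u = (1, 0, 0) and v = (1, -3, 1) (row i of K equals u_i·v^T). A rank-one matrix u v^T satisfies K u = u (v·u) and kills the (2)-dimensional subspace v^⊥, so its characteristic polynomial is lambda^2 (lambda - v·u) with v·u = tr K = 1. Hence the eigenvalues of I - K are 1 (multiplicity 2) and 1 - (1) = 0, so det(I - K) = 0. (Direct check: I - K =
[[0, 3, -1],
 [0, 1, 0],
 [0, 0, 1]]
has determinant 0.) So 1 is an eigenvalue of K and (I - K) is not invertible. The finite-dimensional Fredholm alternative says: either (I - K) is invertible, or ker(I - K) ≠ {0} and then range(I - K) = ker((I - K)^*)^⊥, with dim ker(I - K) = dim ker((I - K)^*). We are in the second case, so we need both kernels. Kernel of I - K: (I - K) u = u - u (v·u) = u - u = 0, so ker(I - K) = span{u} = span{(1, 0, 0)} (it is exactly 1-dimensional because rank(I - K) = 2). Kernel of the adjoint: K is real, so (I - K)^* = I - K^T = I - v u^T, and (I - v u^T) v = v - v (u·v) = 0; hence ker((I - K)^*) = span{v} = span{(1, -3, 1)}. Therefore (I - K) x = y is solvable iff <y, v> = 0, i.e. iff y_1 - 3y_2 + y_3 = 0. When this holds, K y = u (v·y) = 0, so (I - K) y = y and x = y is a particular solution; the full solution set is the line x = y + c·u = y + c·(1, 0, 0), c ∈ C.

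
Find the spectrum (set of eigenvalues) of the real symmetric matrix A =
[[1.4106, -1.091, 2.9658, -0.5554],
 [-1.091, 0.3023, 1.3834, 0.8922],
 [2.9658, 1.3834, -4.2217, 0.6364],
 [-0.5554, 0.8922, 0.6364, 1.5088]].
sigma(A) ≈ {-6, 0, 2, 3}

A is real symmetric, so its spectrum consists of real eigenvalues. Expanding the characteristic polynomial of the displayed matrix gives
  det(λ I - A) = p(λ) = λ^4 + (1)λ^3 + (-24)λ^2 + (36)λ + (0).
Solving p(λ) = 0 yields eigenvalues ≈ -6, 0, 2, 3. (A is shown rounded to 4 decimals, so these recover the underlying integer eigenvalues to within that precision.)
Verification: the trace of A = -1 equals the sum of eigenvalues -1, and det(A) ≈ -0.0003 matches the eigenvalue product 0.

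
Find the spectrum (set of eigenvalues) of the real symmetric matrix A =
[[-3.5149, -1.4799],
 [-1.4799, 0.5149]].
sigma(A) ≈ {-4, 1}

A is real symmetric, so its spectrum consists of real eigenvalues. Expanding the characteristic polynomial of the displayed matrix gives
  det(λ I - A) = p(λ) = λ^2 + (3)λ + (-4).
Solving p(λ) = 0 yields eigenvalues ≈ -4, 1. (A is shown rounded to 4 decimals, so these recover the underlying integer eigenvalues to within that precision.)
Verification: the trace of A = -3 equals the sum of eigenvalues -3, and det(A) ≈ -3.9999 matches the eigenvalue product -4.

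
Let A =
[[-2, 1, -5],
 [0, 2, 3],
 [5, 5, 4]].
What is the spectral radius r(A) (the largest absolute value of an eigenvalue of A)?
r(A) ≈ 5.5118

The eigenvalues of A are the roots of its characteristic polynomial. With M = A (coefficients from the trace, the sum of principal 2x2 minors, and det A):
  p(λ) = det(λ I - M) = λ^3 - 4λ^2 + 6λ - 79.
No integer candidate from the rational root theorem (±divisors of 79) is a root, so the roots are irrational. The cubic discriminant is Δ = -154891 < 0, so there is one real root and a complex-conjugate pair. p(5) = -24 and p(6) = 29 have opposite signs, so a root lies in (5, 6); Newton's method refines it to λ ≈ 5.5118. Dividing out (λ - (5.5118)) leaves approximately λ^2 + 1.5118λ + 14.3328. For λ^2 + 1.5118λ + 14.3328 the discriminant is -55.0458. It is negative, so the remaining roots are the complex-conjugate pair λ ≈ -0.7559 ± 3.7096i. Their product equals the constant term, so |λ|^2 ≈ 14.3328 and |λ| ≈ 3.7859.
Thus the eigenvalues (to 4 decimals) are 5.5118 (modulus 5.5118); -0.7559 ± 3.7096i (modulus 3.7859). The spectral radius is the largest modulus: r(A) ≈ 5.5118. (Cross-check: r(A) ≤ ||A||_2 ≈ 9.3562; equality holds whenever A is normal, though it can also hold for some non-normal A.)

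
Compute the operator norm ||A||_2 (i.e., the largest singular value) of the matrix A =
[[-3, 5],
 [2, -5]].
||A||_2 = sqrt((63 + sqrt(3869))/2) ≈ 7.9121 (= sqrt(largest eigenvalue of A^T A))

||A||_2 = sigma_max(A) = sqrt(lambda_max(A^T A)). Form the symmetric matrix M = A^T A =
[[13, -25],
 [-25, 50]].
Its characteristic polynomial (trace, determinant of M give the coefficients) is
  p(λ) = det(λ I - M) = λ^2 - 63λ + 25.
For λ^2 - 63λ + 25 the discriminant is 3869. It is nonnegative but not a perfect square, so the roots are real and irrational: λ = (63 ± sqrt(3869))/2 ≈ 62.6006, 0.3994.
So the eigenvalues of A^T A are ≈ 0.3994, 62.6006 (all ≥ 0, as they must be for A^T A). The largest is λ_max = (63 + sqrt(3869))/2 ≈ 62.6006, hence ||A||_2 = sqrt(λ_max) = sqrt((63 + sqrt(3869))/2) ≈ 7.9121.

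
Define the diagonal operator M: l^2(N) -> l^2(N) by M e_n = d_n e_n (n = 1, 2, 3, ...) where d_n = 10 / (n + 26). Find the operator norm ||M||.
||M|| = 10/27 (attained at n = 1)

For M diagonal, ||M|| = sup_n |d_n| = sup_n 10/(n + 26). This is positive and strictly decreasing in n, so the supremum is attained at n = 1: d_1 = 10/(1 + 26) = 10/27. Hence ||M|| = 10/27.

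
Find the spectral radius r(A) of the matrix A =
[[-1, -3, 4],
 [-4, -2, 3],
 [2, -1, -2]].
r(A) ≈ 5.6199

The eigenvalues of A are the roots of its characteristic polynomial. With M = A (coefficients from the trace, the sum of principal 2x2 minors, and det A):
  p(λ) = det(λ I - M) = λ^3 + 5λ^2 - 9λ - 31.
No integer candidate from the rational root theorem (±divisors of 31) is a root, so the roots are irrational. The cubic discriminant is Δ = 19604 > 0, so there are three distinct real roots. p(-6) = -13 and p(-5) = 14 have opposite signs, so a root lies in (-6, -5); Newton's method refines it to λ ≈ -5.6199. p(-3) = 14 and p(-2) = -1 have opposite signs, so a root lies in (-3, -2); Newton's method refines it to λ ≈ -2.059. p(2) = -21 and p(3) = 14 have opposite signs, so a root lies in (2, 3); Newton's method refines it to λ ≈ 2.679. Check (Vieta): the three roots sum to -5, matching tr M = -5.
Thus the eigenvalues (to 4 decimals) are -5.6199 (modulus 5.6199); -2.059 (modulus 2.059); 2.679 (modulus 2.679). The spectral radius is the largest modulus: r(A) ≈ 5.6199. (Cross-check: r(A) ≤ ||A||_2 ≈ 7.3265; equality holds whenever A is normal, though it can also hold for some non-normal A.)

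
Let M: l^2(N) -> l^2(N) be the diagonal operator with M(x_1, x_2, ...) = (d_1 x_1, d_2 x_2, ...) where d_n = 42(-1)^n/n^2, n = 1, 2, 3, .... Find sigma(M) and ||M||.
sigma(M) = {42(-1)^n/n^2 : n ≥ 1} ∪ {0}; ||M|| = 42

A bounded diagonal operator on l^2 with diagonal entries d_n has spectrum equal to the closure of {d_n : n ≥ 1}: every d_n is an eigenvalue (with eigenvector e_n), so {d_n} ⊂ sigma(M); the spectrum is closed, so its closure is too; and for lambda not in the closure, (M - lambda I) has bounded inverse (the diagonal entries 1/(d_n - lambda) are bounded). For our sequence d_n = 42(-1)^n/n^2, n = 1, 2, 3, ...:
  - {d_n} = {42(-1)^n/n^2 : n ≥ 1}; the only limit point is 0
  - closure = {42(-1)^n/n^2 : n ≥ 1} ∪ {0}
For the norm: a diagonal operator has ||M|| = sup_n |d_n|. Here |d_n| = 42/n^2 is decreasing, so sup_n |d_n| = |d_1| = 42. So ||M|| = 42.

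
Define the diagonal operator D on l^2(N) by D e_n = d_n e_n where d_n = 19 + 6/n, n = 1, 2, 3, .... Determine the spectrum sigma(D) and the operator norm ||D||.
sigma(D) = {19 + 6/n : n ≥ 1} ∪ {19}; ||D|| = 25

A bounded diagonal operator on l^2 with diagonal entries d_n has spectrum equal to the closure of {d_n : n ≥ 1}: every d_n is an eigenvalue (with eigenvector e_n), so {d_n} ⊂ sigma(D); the spectrum is closed, so its closure is too; and for lambda not in the closure, (D - lambda I) has bounded inverse (the diagonal entries 1/(d_n - lambda) are bounded). For our sequence d_n = 19 + 6/n, n = 1, 2, 3, ...:
  - {d_n} = {19 + 6/n : n ≥ 1}; the only limit point is 19
  - closure = {19 + 6/n : n ≥ 1} ∪ {19}
For the norm: a diagonal operator has ||D|| = sup_n |d_n|. Here d_n = 19 + 6/n is positive and decreasing, so sup_n |d_n| = d_1 = 19 + 6 = 25. So ||D|| = 25.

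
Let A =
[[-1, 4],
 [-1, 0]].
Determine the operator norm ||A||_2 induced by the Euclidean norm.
||A||_2 = sqrt((18 + sqrt(260))/2) ≈ 4.1306 (= sqrt(largest eigenvalue of A^T A))

||A||_2 = sigma_max(A) = sqrt(lambda_max(A^T A)). Form the symmetric matrix M = A^T A =
[[2, -4],
 [-4, 16]].
Its characteristic polynomial (trace, determinant of M give the coefficients) is
  p(λ) = det(λ I - M) = λ^2 - 18λ + 16.
For λ^2 - 18λ + 16 the discriminant is 260. It is nonnegative but not a perfect square, so the roots are real and irrational: λ = (18 ± sqrt(260))/2 ≈ 17.0623, 0.9377.
So the eigenvalues of A^T A are ≈ 0.9377, 17.0623 (all ≥ 0, as they must be for A^T A). The largest is λ_max = (18 + sqrt(260))/2 ≈ 17.0623, hence ||A||_2 = sqrt(λ_max) = sqrt((18 + sqrt(260))/2) ≈ 4.1306.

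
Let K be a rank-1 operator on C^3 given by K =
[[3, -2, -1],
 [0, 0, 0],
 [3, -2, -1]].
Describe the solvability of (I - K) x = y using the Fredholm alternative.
(I - K) is invertible (det(I - K) = -1 ≠ 0), so for every y in C^3 the equation (I - K) x = y has a unique solution.

K has rank 1, so it is an outer product K = u v^T: every row of K is a multiple of one row vector. Reading off the entries, u = (1, 0, 1) and v = (3, -2, -1) (row i of K equals u_i·v^T). A rank-one matrix u v^T satisfies K u = u (v·u) and kills the (2)-dimensional subspace v^⊥, so its characteristic polynomial is lambda^2 (lambda - v·u) with v·u = tr K = 2. Hence the eigenvalues of I - K are 1 (multiplicity 2) and 1 - (2) = -1, so det(I - K) = -1. (Direct check: I - K =
[[-2, 2, 1],
 [0, 1, 0],
 [-3, 2, 2]]
has determinant -1.) The finite-dimensional Fredholm alternative says: either (I - K) is invertible, or ker(I - K) ≠ {0} and then range(I - K) = ker((I - K)^*)^⊥, with dim ker(I - K) = dim ker((I - K)^*). Since det(I - K) ≠ 0, 1 is not an eigenvalue of K and ker(I - K) = {0}, so we are in the first case: for every y there is a unique x = (I - K)^(-1) y. Explicitly, by the Sherman–Morrison formula, (I - u v^T)^(-1) = I + u v^T/(1 - v·u), i.e. (I - K)^(-1) = I - K.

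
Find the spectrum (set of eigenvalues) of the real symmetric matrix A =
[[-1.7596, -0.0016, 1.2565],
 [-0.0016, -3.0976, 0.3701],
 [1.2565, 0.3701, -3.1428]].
sigma(A) ≈ {-4, -3, -1}

A is real symmetric, so its spectrum consists of real eigenvalues. Expanding the characteristic polynomial of the displayed matrix gives
  det(λ I - A) = p(λ) = λ^3 + (8)λ^2 + (19)λ + (12).
Solving p(λ) = 0 yields eigenvalues ≈ -4, -3, -1. (A is shown rounded to 4 decimals, so these recover the underlying integer eigenvalues to within that precision.)
Verification: the trace of A = -8 equals the sum of eigenvalues -8, and det(A) ≈ -11.9999 matches the eigenvalue product -12.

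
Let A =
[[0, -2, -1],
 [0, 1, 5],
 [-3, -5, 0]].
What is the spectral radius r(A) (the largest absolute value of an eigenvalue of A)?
r(A) ≈ 4.7179

The eigenvalues of A are the roots of its characteristic polynomial. With M = A (coefficients from the trace, the sum of principal 2x2 minors, and det A):
  p(λ) = det(λ I - M) = λ^3 - λ^2 + 22λ - 27.
No integer candidate from the rational root theorem (±divisors of 27) is a root, so the roots are irrational. The cubic discriminant is Δ = -51207 < 0, so there is one real root and a complex-conjugate pair. p(1) = -5 and p(2) = 21 have opposite signs, so a root lies in (1, 2); Newton's method refines it to λ ≈ 1.213. Dividing out (λ - (1.213)) leaves approximately λ^2 + 0.213λ + 22.2584. For λ^2 + 0.213λ + 22.2584 the discriminant is -88.9882. It is negative, so the remaining roots are the complex-conjugate pair λ ≈ -0.1065 ± 4.7167i. Their product equals the constant term, so |λ|^2 ≈ 22.2584 and |λ| ≈ 4.7179.
Thus the eigenvalues (to 4 decimals) are 1.213 (modulus 1.213); -0.1065 ± 4.7167i (modulus 4.7179). The spectral radius is the largest modulus: r(A) ≈ 4.7179. (Cross-check: r(A) ≤ ||A||_2 ≈ 6.3652; equality holds whenever A is normal, though it can also hold for some non-normal A.)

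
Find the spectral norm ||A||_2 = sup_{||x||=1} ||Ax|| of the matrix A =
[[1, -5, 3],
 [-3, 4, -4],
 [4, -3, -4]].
||A||_2 ≈ 8.7364 (= sqrt(largest eigenvalue of A^T A))

||A||_2 = sigma_max(A) = sqrt(lambda_max(A^T A)). Form the symmetric matrix M = A^T A =
[[26, -29, -1],
 [-29, 50, -19],
 [-1, -19, 41]].
Its characteristic polynomial (trace, sum of principal 2x2 minors, determinant of M give the coefficients) is
  p(λ) = det(λ I - M) = λ^3 - 117λ^2 + 3213λ - 8281.
No integer candidate from the rational root theorem (±divisors of 8281) is a root, so the roots are irrational. The cubic discriminant is Δ = 9771339312 > 0, so there are three distinct real roots. p(2) = -2315 and p(3) = 332 have opposite signs, so a root lies in (2, 3); Newton's method refines it to λ ≈ 2.8699. p(37) = 1080 and p(38) = -263 have opposite signs, so a root lies in (37, 38); Newton's method refines it to λ ≈ 37.8047. p(76) = -909 and p(77) = 1960 have opposite signs, so a root lies in (76, 77); Newton's method refines it to λ ≈ 76.3254. Check (Vieta): the three roots sum to 117, matching tr M = 117.
So the eigenvalues of A^T A are ≈ 2.8699, 37.8047, 76.3254 (all ≥ 0, as they must be for A^T A). The largest is λ_max ≈ 76.3254, hence ||A||_2 = sqrt(λ_max) ≈ 8.7364.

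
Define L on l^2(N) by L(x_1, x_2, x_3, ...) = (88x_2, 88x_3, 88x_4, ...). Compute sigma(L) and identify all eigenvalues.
sigma(L) = closed disk {z in C : |z| ≤ 88}; sigma_p(L) = open disk {z in C : |z| < 88}

Note L = 88·V where V is the unit left shift (V x)_k = x_{k+1}; so sigma(L) = 88·sigma(V) and ||L|| = 88||V||. ||L x||^2 = 7744sum_{k≥2} |x_k|^2 ≤ 7744||x||^2, with equality on {x : x_1 = 0}, so ||L|| = 88. For any lambda with |lambda| < 88, set r = lambda/88 (|r| < 1); the vector x = (1, r, r^2, ...) is in l^2 and satisfies L x = 88(r, r^2, ...) = lambda x, so lambda is an eigenvalue. On the boundary |lambda| = 88 the geometric series diverges, so no l^2 eigenvector exists, but these lambda lie in the approximate point spectrum. Hence sigma(L) is the closed disk of radius 88 and sigma_p(L) is the open disk.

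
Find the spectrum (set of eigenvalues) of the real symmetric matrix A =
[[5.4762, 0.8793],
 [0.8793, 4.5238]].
sigma(A) ≈ {4, 6}

A is real symmetric, so its spectrum consists of real eigenvalues. Expanding the characteristic polynomial of the displayed matrix gives
  det(λ I - A) = p(λ) = λ^2 + (-10)λ + (24).
Solving p(λ) = 0 yields eigenvalues ≈ 4, 6. (A is shown rounded to 4 decimals, so these recover the underlying integer eigenvalues to within that precision.)
Verification: the trace of A = 10 equals the sum of eigenvalues 10, and det(A) ≈ 24.0001 matches the eigenvalue product 24.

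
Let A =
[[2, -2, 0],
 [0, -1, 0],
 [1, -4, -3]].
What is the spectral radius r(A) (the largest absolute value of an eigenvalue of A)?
r(A) = 3

The eigenvalues of A are the roots of its characteristic polynomial. With M = A (coefficients from the trace, the sum of principal 2x2 minors, and det A):
  p(λ) = det(λ I - M) = λ^3 + 2λ^2 - 5λ - 6.
By the rational root theorem any rational root is an integer divisor of 6. Testing λ = 2: p(2) = 8 + 8 - 10 - 6 = 0, so λ = 2 is a root. Dividing out (λ - 2) leaves p(λ) = (λ - 2)(λ^2 + 4λ + 3). For λ^2 + 4λ + 3 the discriminant is 4. It is a perfect square (2^2), so the roots are rational: λ = (-4 ± 2)/2 = -1, -3.
Thus the eigenvalues (to 4 decimals) are -1 (modulus 1); -3 (modulus 3); 2 (modulus 2). The spectral radius is the largest modulus: r(A) = 3. (Cross-check: r(A) ≤ ||A||_2 ≈ 5.5782; equality holds whenever A is normal, though it can also hold for some non-normal A.)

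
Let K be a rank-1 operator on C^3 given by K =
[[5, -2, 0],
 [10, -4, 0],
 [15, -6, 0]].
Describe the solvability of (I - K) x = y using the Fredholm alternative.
(I - K) is singular (det(I - K) = 0, i.e. 1 ∈ sigma(K)). (I - K) x = y is solvable iff y ⊥ ker((I - K)^*) = span{(5, -2, 0)}, i.e. iff 5y_1 - 2y_2 = 0. When solvable, the solutions are x = y + c·(1, 2, 3), c arbitrary (ker(I - K) = span{(1, 2, 3)}, dimension 1).

K has rank 1, so it is an outer product K = u v^T: every row of K is a multiple of one row vector. Reading off the entries, u = (1, 2, 3) and v = (5, -2, 0) (row i of K equals u_i·v^T). A rank-one matrix u v^T satisfies K u = u (v·u) and kills the (2)-dimensional subspace v^⊥, so its characteristic polynomial is lambda^2 (lambda - v·u) with v·u = tr K = 1. Hence the eigenvalues of I - K are 1 (multiplicity 2) and 1 - (1) = 0, so det(I - K) = 0. (Direct check: I - K =
[[-4, 2, 0],
 [-10, 5, 0],
 [-15, 6, 1]]
has determinant 0.) So 1 is an eigenvalue of K and (I - K) is not invertible. The finite-dimensional Fredholm alternative says: either (I - K) is invertible, or ker(I - K) ≠ {0} and then range(I - K) = ker((I - K)^*)^⊥, with dim ker(I - K) = dim ker((I - K)^*). We are in the second case, so we need both kernels. Kernel of I - K: (I - K) u = u - u (v·u) = u - u = 0, so ker(I - K) = span{u} = span{(1, 2, 3)} (it is exactly 1-dimensional because rank(I - K) = 2). Kernel of the adjoint: K is real, so (I - K)^* = I - K^T = I - v u^T, and (I - v u^T) v = v - v (u·v) = 0; hence ker((I - K)^*) = span{v} = span{(5, -2, 0)}. Therefore (I - K) x = y is solvable iff <y, v> = 0, i.e. iff 5y_1 - 2y_2 = 0. When this holds, K y = u (v·y) = 0, so (I - K) y = y and x = y is a particular solution; the full solution set is the line x = y + c·u = y + c·(1, 2, 3), c ∈ C.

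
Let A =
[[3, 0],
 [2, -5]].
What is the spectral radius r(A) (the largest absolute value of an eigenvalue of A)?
r(A) = 5

The eigenvalues of A are the roots of its characteristic polynomial. With M = A (coefficients from the trace and determinant):
  p(λ) = det(λ I - M) = λ^2 + 2λ - 15.
For λ^2 + 2λ - 15 the discriminant is 64. It is a perfect square (8^2), so the roots are rational: λ = (-2 ± 8)/2 = 3, -5.
Thus the eigenvalues (to 4 decimals) are 3 (modulus 3); -5 (modulus 5). The spectral radius is the largest modulus: r(A) = 5. (Cross-check: r(A) ≤ ||A||_2 ≈ 5.5373; equality holds whenever A is normal, though it can also hold for some non-normal A.)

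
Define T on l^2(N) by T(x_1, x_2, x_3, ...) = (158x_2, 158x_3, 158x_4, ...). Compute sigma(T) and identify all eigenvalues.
sigma(T) = closed disk {z in C : |z| ≤ 158}; sigma_p(T) = open disk {z in C : |z| < 158}

Note T = 158·V where V is the unit left shift (V x)_k = x_{k+1}; so sigma(T) = 158·sigma(V) and ||T|| = 158||V||. ||T x||^2 = 24964sum_{k≥2} |x_k|^2 ≤ 24964||x||^2, with equality on {x : x_1 = 0}, so ||T|| = 158. For any lambda with |lambda| < 158, set r = lambda/158 (|r| < 1); the vector x = (1, r, r^2, ...) is in l^2 and satisfies T x = 158(r, r^2, ...) = lambda x, so lambda is an eigenvalue. On the boundary |lambda| = 158 the geometric series diverges, so no l^2 eigenvector exists, but these lambda lie in the approximate point spectrum. Hence sigma(T) is the closed disk of radius 158 and sigma_p(T) is the open disk.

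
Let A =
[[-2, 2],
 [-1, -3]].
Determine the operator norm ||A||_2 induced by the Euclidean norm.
||A||_2 = sqrt((18 + sqrt(68))/2) ≈ 3.6226 (= sqrt(largest eigenvalue of A^T A))

||A||_2 = sigma_max(A) = sqrt(lambda_max(A^T A)). Form the symmetric matrix M = A^T A =
[[5, -1],
 [-1, 13]].
Its characteristic polynomial (trace, determinant of M give the coefficients) is
  p(λ) = det(λ I - M) = λ^2 - 18λ + 64.
For λ^2 - 18λ + 64 the discriminant is 68. It is nonnegative but not a perfect square, so the roots are real and irrational: λ = (18 ± sqrt(68))/2 ≈ 13.1231, 4.8769.
So the eigenvalues of A^T A are ≈ 4.8769, 13.1231 (all ≥ 0, as they must be for A^T A). The largest is λ_max = (18 + sqrt(68))/2 ≈ 13.1231, hence ||A||_2 = sqrt(λ_max) = sqrt((18 + sqrt(68))/2) ≈ 3.6226.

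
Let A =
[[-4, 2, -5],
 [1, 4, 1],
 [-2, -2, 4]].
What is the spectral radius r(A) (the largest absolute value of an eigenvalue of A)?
r(A) ≈ 5.2045

The eigenvalues of A are the roots of its characteristic polynomial. With M = A (coefficients from the trace, the sum of principal 2x2 minors, and det A):
  p(λ) = det(λ I - M) = λ^3 - 4λ^2 - 26λ + 114.
No integer candidate from the rational root theorem (±divisors of 114) is a root, so the roots are irrational. The cubic discriminant is Δ = -27180 < 0, so there is one real root and a complex-conjugate pair. p(-6) = -90 and p(-5) = 19 have opposite signs, so a root lies in (-6, -5); Newton's method refines it to λ ≈ -5.2045. Dividing out (λ - (-5.2045)) leaves approximately λ^2 - 9.2045λ + 21.9043. For λ^2 - 9.2045λ + 21.9043 the discriminant is -2.895. It is negative, so the remaining roots are the complex-conjugate pair λ ≈ 4.6022 ± 0.8507i. Their product equals the constant term, so |λ|^2 ≈ 21.9043 and |λ| ≈ 4.6802.
Thus the eigenvalues (to 4 decimals) are -5.2045 (modulus 5.2045); 4.6022 ± 0.8507i (modulus 4.6802). The spectral radius is the largest modulus: r(A) ≈ 5.2045. (Cross-check: r(A) ≤ ||A||_2 ≈ 7.3314; equality holds whenever A is normal, though it can also hold for some non-normal A.)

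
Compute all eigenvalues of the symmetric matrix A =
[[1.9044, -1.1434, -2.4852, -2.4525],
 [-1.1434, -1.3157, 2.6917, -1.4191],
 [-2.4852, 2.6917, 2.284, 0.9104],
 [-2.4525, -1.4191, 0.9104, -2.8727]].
sigma(A) ≈ {-5, -2, 1, 6}

A is real symmetric, so its spectrum consists of real eigenvalues. Expanding the characteristic polynomial of the displayed matrix gives
  det(λ I - A) = p(λ) = λ^4 + (0)λ^3 + (-33)λ^2 + (-28)λ + (59.9957).
Solving p(λ) = 0 yields eigenvalues ≈ -5, -2, 1, 6. (A is shown rounded to 4 decimals, so these recover the underlying integer eigenvalues to within that precision.)
Verification: the trace of A = 0 equals the sum of eigenvalues 0, and det(A) ≈ 59.9957 matches the eigenvalue product 60.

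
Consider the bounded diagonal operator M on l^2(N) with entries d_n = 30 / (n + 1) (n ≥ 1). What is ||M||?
||M|| = 15 (attained at n = 1)

For M diagonal, ||M|| = sup_n |d_n| = sup_n 30/(n + 1). This is positive and strictly decreasing in n, so the supremum is attained at n = 1: d_1 = 30/(1 + 1) = 15. Hence ||M|| = 15.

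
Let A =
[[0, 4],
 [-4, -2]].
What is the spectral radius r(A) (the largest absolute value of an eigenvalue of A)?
r(A) = 4

The eigenvalues of A are the roots of its characteristic polynomial. With M = A (coefficients from the trace and determinant):
  p(λ) = det(λ I - M) = λ^2 + 2λ + 16.
For λ^2 + 2λ + 16 the discriminant is -60. It is negative, so the roots are the complex-conjugate pair λ = -1 ± (sqrt(60)/2) i ≈ -1 ± 3.873i. For a conjugate pair the product of the roots equals the constant term, so |λ|^2 = 16 and |λ| = sqrt(16) = 4.
Thus the eigenvalues (to 4 decimals) are -1 ± 3.873i (modulus 4). The spectral radius is the largest modulus: r(A) = 4. (Cross-check: r(A) ≤ ||A||_2 ≈ 5.1231; equality holds whenever A is normal, though it can also hold for some non-normal A.)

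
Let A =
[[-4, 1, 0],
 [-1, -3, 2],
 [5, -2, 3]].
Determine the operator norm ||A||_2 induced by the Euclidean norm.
||A||_2 ≈ 7.2551 (= sqrt(largest eigenvalue of A^T A))

||A||_2 = sigma_max(A) = sqrt(lambda_max(A^T A)). Form the symmetric matrix M = A^T A =
[[42, -11, 13],
 [-11, 14, -12],
 [13, -12, 13]].
Its characteristic polynomial (trace, sum of principal 2x2 minors, determinant of M give the coefficients) is
  p(λ) = det(λ I - M) = λ^3 - 69λ^2 + 882λ - 1089.
No integer candidate from the rational root theorem (±divisors of 1089) is a root, so the roots are irrational. The cubic discriminant is Δ = 689113737 > 0, so there are three distinct real roots. p(1) = -275 and p(2) = 407 have opposite signs, so a root lies in (1, 2); Newton's method refines it to λ ≈ 1.3809. p(14) = 479 and p(15) = -9 have opposite signs, so a root lies in (14, 15); Newton's method refines it to λ ≈ 14.9824. p(52) = -1193 and p(53) = 713 have opposite signs, so a root lies in (52, 53); Newton's method refines it to λ ≈ 52.6367. Check (Vieta): the three roots sum to 69, matching tr M = 69.
So the eigenvalues of A^T A are ≈ 1.3809, 14.9824, 52.6367 (all ≥ 0, as they must be for A^T A). The largest is λ_max ≈ 52.6367, hence ||A||_2 = sqrt(λ_max) ≈ 7.2551.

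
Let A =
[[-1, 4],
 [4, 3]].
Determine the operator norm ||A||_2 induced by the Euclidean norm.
||A||_2 = sqrt((42 + sqrt(320))/2) ≈ 5.4721 (= sqrt(largest eigenvalue of A^T A))

||A||_2 = sigma_max(A) = sqrt(lambda_max(A^T A)). Form the symmetric matrix M = A^T A =
[[17, 8],
 [8, 25]].
Its characteristic polynomial (trace, determinant of M give the coefficients) is
  p(λ) = det(λ I - M) = λ^2 - 42λ + 361.
For λ^2 - 42λ + 361 the discriminant is 320. It is nonnegative but not a perfect square, so the roots are real and irrational: λ = (42 ± sqrt(320))/2 ≈ 29.9443, 12.0557.
So the eigenvalues of A^T A are ≈ 12.0557, 29.9443 (all ≥ 0, as they must be for A^T A). The largest is λ_max = (42 + sqrt(320))/2 ≈ 29.9443, hence ||A||_2 = sqrt(λ_max) = sqrt((42 + sqrt(320))/2) ≈ 5.4721.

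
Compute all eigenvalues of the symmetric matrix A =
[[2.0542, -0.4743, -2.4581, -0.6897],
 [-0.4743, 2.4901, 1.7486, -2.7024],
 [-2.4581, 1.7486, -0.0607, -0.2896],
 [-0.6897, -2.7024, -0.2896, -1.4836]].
sigma(A) ≈ {-3, -2, 3, 5}

A is real symmetric, so its spectrum consists of real eigenvalues. Expanding the characteristic polynomial of the displayed matrix gives
  det(λ I - A) = p(λ) = λ^4 + (-3)λ^3 + (-19)λ^2 + (27)λ + (89.9982).
Solving p(λ) = 0 yields eigenvalues ≈ -3, -2, 3, 5. (A is shown rounded to 4 decimals, so these recover the underlying integer eigenvalues to within that precision.)
Verification: the trace of A = 3 equals the sum of eigenvalues 3, and det(A) ≈ 89.9982 matches the eigenvalue product 90.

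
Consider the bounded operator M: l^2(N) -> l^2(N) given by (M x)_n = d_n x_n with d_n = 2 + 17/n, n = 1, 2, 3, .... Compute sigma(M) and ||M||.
sigma(M) = {2 + 17/n : n ≥ 1} ∪ {2}; ||M|| = 19

A bounded diagonal operator on l^2 with diagonal entries d_n has spectrum equal to the closure of {d_n : n ≥ 1}: every d_n is an eigenvalue (with eigenvector e_n), so {d_n} ⊂ sigma(M); the spectrum is closed, so its closure is too; and for lambda not in the closure, (M - lambda I) has bounded inverse (the diagonal entries 1/(d_n - lambda) are bounded). For our sequence d_n = 2 + 17/n, n = 1, 2, 3, ...:
  - {d_n} = {2 + 17/n : n ≥ 1}; the only limit point is 2
  - closure = {2 + 17/n : n ≥ 1} ∪ {2}
For the norm: a diagonal operator has ||M|| = sup_n |d_n|. Here d_n = 2 + 17/n is positive and decreasing, so sup_n |d_n| = d_1 = 2 + 17 = 19. So ||M|| = 19.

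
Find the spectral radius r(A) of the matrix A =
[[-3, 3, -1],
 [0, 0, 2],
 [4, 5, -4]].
r(A) ≈ 5.0399

The eigenvalues of A are the roots of its characteristic polynomial. With M = A (coefficients from the trace, the sum of principal 2x2 minors, and det A):
  p(λ) = det(λ I - M) = λ^3 + 7λ^2 + 6λ - 54.
No integer candidate from the rational root theorem (±divisors of 54) is a root, so the roots are irrational. The cubic discriminant is Δ = -44568 < 0, so there is one real root and a complex-conjugate pair. p(2) = -6 and p(3) = 54 have opposite signs, so a root lies in (2, 3); Newton's method refines it to λ ≈ 2.1259. Dividing out (λ - (2.1259)) leaves approximately λ^2 + 9.1259λ + 25.4009. For λ^2 + 9.1259λ + 25.4009 the discriminant is -18.3212. It is negative, so the remaining roots are the complex-conjugate pair λ ≈ -4.563 ± 2.1402i. Their product equals the constant term, so |λ|^2 ≈ 25.4009 and |λ| ≈ 5.0399.
Thus the eigenvalues (to 4 decimals) are 2.1259 (modulus 2.1259); -4.563 ± 2.1402i (modulus 5.0399). The spectral radius is the largest modulus: r(A) ≈ 5.0399. (Cross-check: r(A) ≤ ||A||_2 ≈ 7.7116; equality holds whenever A is normal, though it can also hold for some non-normal A.)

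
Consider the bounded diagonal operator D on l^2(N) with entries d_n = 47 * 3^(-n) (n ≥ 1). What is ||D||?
||D|| = 47/3 (attained at n = 1)

For D diagonal, ||D|| = sup_n |d_n|. The sequence d_n = 47 * 3^(-n) is positive and strictly decreasing (ratio 3^(-1) < 1), so the supremum is d_1 = 47/3. Hence ||D|| = 47/3.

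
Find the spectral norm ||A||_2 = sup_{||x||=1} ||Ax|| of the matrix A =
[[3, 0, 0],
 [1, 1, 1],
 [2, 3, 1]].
||A||_2 ≈ 4.5314 (= sqrt(largest eigenvalue of A^T A))

||A||_2 = sigma_max(A) = sqrt(lambda_max(A^T A)). Form the symmetric matrix M = A^T A =
[[14, 7, 3],
 [7, 10, 4],
 [3, 4, 2]].
Its characteristic polynomial (trace, sum of principal 2x2 minors, determinant of M give the coefficients) is
  p(λ) = det(λ I - M) = λ^3 - 26λ^2 + 114λ - 36.
No integer candidate from the rational root theorem (±divisors of 36) is a root, so the roots are irrational. The cubic discriminant is Δ = 2213856 > 0, so there are three distinct real roots. p(0) = -36 and p(1) = 53 have opposite signs, so a root lies in (0, 1); Newton's method refines it to λ ≈ 0.3421. p(5) = 9 and p(6) = -72 have opposite signs, so a root lies in (5, 6); Newton's method refines it to λ ≈ 5.1244. p(20) = -156 and p(21) = 153 have opposite signs, so a root lies in (20, 21); Newton's method refines it to λ ≈ 20.5335. Check (Vieta): the three roots sum to 26, matching tr M = 26.
So the eigenvalues of A^T A are ≈ 0.3421, 5.1244, 20.5335 (all ≥ 0, as they must be for A^T A). The largest is λ_max ≈ 20.5335, hence ||A||_2 = sqrt(λ_max) ≈ 4.5314.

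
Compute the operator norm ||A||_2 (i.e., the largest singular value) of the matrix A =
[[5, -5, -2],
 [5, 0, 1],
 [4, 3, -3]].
||A||_2 ≈ 8.6622 (= sqrt(largest eigenvalue of A^T A))

||A||_2 = sigma_max(A) = sqrt(lambda_max(A^T A)). Form the symmetric matrix M = A^T A =
[[66, -13, -17],
 [-13, 34, 1],
 [-17, 1, 14]].
Its characteristic polynomial (trace, sum of principal 2x2 minors, determinant of M give the coefficients) is
  p(λ) = det(λ I - M) = λ^3 - 114λ^2 + 3185λ - 19600.
No integer candidate from the rational root theorem (±divisors of 19600) is a root, so the roots are irrational. The cubic discriminant is Δ = 4169704000 > 0, so there are three distinct real roots. p(8) = -904 and p(9) = 560 have opposite signs, so a root lies in (8, 9); Newton's method refines it to λ ≈ 8.603. p(30) = 350 and p(31) = -628 have opposite signs, so a root lies in (30, 31); Newton's method refines it to λ ≈ 30.3632. p(75) = -100 and p(76) = 2972 have opposite signs, so a root lies in (75, 76); Newton's method refines it to λ ≈ 75.0337. Check (Vieta): the three roots sum to 114, matching tr M = 114.
So the eigenvalues of A^T A are ≈ 8.603, 30.3632, 75.0337 (all ≥ 0, as they must be for A^T A). The largest is λ_max ≈ 75.0337, hence ||A||_2 = sqrt(λ_max) ≈ 8.6622.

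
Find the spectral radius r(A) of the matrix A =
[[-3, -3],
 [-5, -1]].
r(A) = 6

The eigenvalues of A are the roots of its characteristic polynomial. With M = A (coefficients from the trace and determinant):
  p(λ) = det(λ I - M) = λ^2 + 4λ - 12.
For λ^2 + 4λ - 12 the discriminant is 64. It is a perfect square (8^2), so the roots are rational: λ = (-4 ± 8)/2 = 2, -6.
Thus the eigenvalues (to 4 decimals) are 2 (modulus 2); -6 (modulus 6). The spectral radius is the largest modulus: r(A) = 6. (Cross-check: r(A) ≤ ||A||_2 ≈ 6.3592; equality holds whenever A is normal, though it can also hold for some non-normal A.)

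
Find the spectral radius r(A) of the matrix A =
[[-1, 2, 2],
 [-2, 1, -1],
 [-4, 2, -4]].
r(A) ≈ 3.3369

The eigenvalues of A are the roots of its characteristic polynomial. With M = A (coefficients from the trace, the sum of principal 2x2 minors, and det A):
  p(λ) = det(λ I - M) = λ^3 + 4λ^2 + 13λ + 6.
No integer candidate from the rational root theorem (±divisors of 6) is a root, so the roots are irrational. The cubic discriminant is Δ = -2976 < 0, so there is one real root and a complex-conjugate pair. p(-1) = -4 and p(0) = 6 have opposite signs, so a root lies in (-1, 0); Newton's method refines it to λ ≈ -0.5388. Dividing out (λ - (-0.5388)) leaves approximately λ^2 + 3.4612λ + 11.135. For λ^2 + 3.4612λ + 11.135 the discriminant is -32.5603. It is negative, so the remaining roots are the complex-conjugate pair λ ≈ -1.7306 ± 2.8531i. Their product equals the constant term, so |λ|^2 ≈ 11.135 and |λ| ≈ 3.3369.
Thus the eigenvalues (to 4 decimals) are -0.5388 (modulus 0.5388); -1.7306 ± 2.8531i (modulus 3.3369). The spectral radius is the largest modulus: r(A) ≈ 3.3369. (Cross-check: r(A) ≤ ||A||_2 ≈ 6.4448; equality holds whenever A is normal, though it can also hold for some non-normal A.)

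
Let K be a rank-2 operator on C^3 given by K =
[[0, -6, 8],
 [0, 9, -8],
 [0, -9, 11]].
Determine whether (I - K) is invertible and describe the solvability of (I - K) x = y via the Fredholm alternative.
(I - K) is invertible (det(I - K) = 8 ≠ 0), so for every y in C^3 the equation (I - K) x = y has a unique solution.

K has rank 2 and factors as K = U V^T = u1 v1^T + u2 v2^T with u1 = (-2, 3, -3), v1 = (0, 3, -3), u2 = (-2, -1, -2), v2 = (0, 0, -1) (multiplying out reproduces the displayed K). The nonzero eigenvalues of U V^T coincide with those of the 2 x 2 matrix G = V^T U = [[v1·u1, v1·u2], [v2·u1, v2·u2]] = [[18, 3], [3, 2]], and by the Sylvester determinant identity det(I_3 - U V^T) = det(I_2 - V^T U) = det([[-17, -3], [-3, -1]]) = (-17)(-1) - (-3)(-3) = 8. (Direct check: I - K =
[[1, 6, -8],
 [0, -8, 8],
 [0, 9, -10]]
has determinant 8.) The finite-dimensional Fredholm alternative says: either (I - K) is invertible, or ker(I - K) ≠ {0} and then range(I - K) = ker((I - K)^*)^⊥, with dim ker(I - K) = dim ker((I - K)^*). Since det(I - K) ≠ 0, 1 is not an eigenvalue of K and ker(I - K) = {0}, so we are in the first case: for every y there is a unique x = (I - K)^(-1) y. (Explicitly, by the Woodbury identity, (I - U V^T)^(-1) = I + U (I_2 - G)^(-1) V^T.)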